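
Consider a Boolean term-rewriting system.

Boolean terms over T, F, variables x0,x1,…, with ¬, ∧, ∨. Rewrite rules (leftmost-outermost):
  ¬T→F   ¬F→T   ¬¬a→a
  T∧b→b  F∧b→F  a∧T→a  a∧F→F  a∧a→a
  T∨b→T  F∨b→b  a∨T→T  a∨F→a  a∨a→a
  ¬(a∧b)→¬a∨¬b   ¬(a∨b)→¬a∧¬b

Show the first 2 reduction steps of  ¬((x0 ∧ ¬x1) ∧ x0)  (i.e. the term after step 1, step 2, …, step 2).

  start: ¬((x0 ∧ ¬x1) ∧ x0)
  [1] ¬(x0 ∧ ¬x1) ∨ ¬x0
  [2] (¬x0 ∨ ¬¬x1) ∨ ¬x0

Answer: after 2 steps: (¬x0 ∨ ¬¬x1) ∨ ¬x0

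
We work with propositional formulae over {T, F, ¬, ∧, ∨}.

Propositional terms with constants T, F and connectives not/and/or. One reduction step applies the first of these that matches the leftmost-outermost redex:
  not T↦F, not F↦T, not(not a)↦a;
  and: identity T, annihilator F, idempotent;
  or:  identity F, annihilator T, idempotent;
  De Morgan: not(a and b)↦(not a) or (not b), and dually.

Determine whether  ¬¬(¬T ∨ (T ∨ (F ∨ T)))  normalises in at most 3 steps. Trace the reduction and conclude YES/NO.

  start: ¬¬(¬T ∨ (T ∨ (F ∨ T)))
  [1] ¬T ∨ (T ∨ (F ∨ T))
  [2] F ∨ (T ∨ (F ∨ T))
  [3] T ∨ (F ∨ T)

Answer: NO — after 3 steps the term is T ∨ (F ∨ T), not yet normal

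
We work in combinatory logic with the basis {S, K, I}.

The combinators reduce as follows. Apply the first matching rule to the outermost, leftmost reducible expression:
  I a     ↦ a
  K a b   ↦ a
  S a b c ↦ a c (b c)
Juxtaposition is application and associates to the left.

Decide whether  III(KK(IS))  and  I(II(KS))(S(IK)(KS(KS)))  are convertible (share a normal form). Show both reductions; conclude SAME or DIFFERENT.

Answer: DIFFERENT — A ⇓ K, B ⇓ S

Reduction:
Term A:
  start: III(KK(IS))
  →1  II(KK(IS))
  →2  I(KK(IS))
  →3  KK(IS)
  →4  K

Term B:
  start: I(II(KS))(S(IK)(KS(KS)))
  →1  II(KS)(S(IK)(KS(KS)))
  →2  I(KS)(S(IK)(KS(KS)))
  →3  KS(S(IK)(KS(KS)))
  →4  S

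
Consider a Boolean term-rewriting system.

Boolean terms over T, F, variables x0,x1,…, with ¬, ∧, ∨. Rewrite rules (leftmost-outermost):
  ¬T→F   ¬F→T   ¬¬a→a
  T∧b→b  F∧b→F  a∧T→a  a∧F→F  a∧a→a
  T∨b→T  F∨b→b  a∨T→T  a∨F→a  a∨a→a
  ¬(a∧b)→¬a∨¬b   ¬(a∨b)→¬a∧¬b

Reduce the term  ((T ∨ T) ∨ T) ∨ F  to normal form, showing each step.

Answer: normal form = T  (in 2 steps)

Working:
  start: ((T ∨ T) ∨ T) ∨ F
  [1] (T ∨ T) ∨ T
  [2] T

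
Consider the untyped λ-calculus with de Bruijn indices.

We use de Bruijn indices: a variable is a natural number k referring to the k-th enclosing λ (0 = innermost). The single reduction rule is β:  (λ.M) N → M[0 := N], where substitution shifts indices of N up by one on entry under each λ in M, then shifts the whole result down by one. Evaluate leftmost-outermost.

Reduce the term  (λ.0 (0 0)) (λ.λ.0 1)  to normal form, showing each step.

Answer: normal form = λ.0 (λ.0 (λ.λ.0 1))  (in 3 steps)

Reduction:
  start: (λ.0 (0 0)) (λ.λ.0 1)
  →1  (λ.λ.0 1) ((λ.λ.0 1) (λ.λ.0 1))
  →2  λ.0 ((λ.λ.0 1) (λ.λ.0 1))
  →3  λ.0 (λ.0 (λ.λ.0 1))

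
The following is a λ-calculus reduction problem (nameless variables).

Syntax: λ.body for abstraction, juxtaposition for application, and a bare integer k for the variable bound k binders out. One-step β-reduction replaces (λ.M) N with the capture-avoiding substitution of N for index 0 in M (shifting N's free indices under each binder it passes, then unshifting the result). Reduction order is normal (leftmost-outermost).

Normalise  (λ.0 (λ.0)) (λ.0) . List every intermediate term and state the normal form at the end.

Answer: normal form = λ.0  (in 2 steps)

Working:
  start: (λ.0 (λ.0)) (λ.0)
  step 1: (λ.0) (λ.0)
  step 2: λ.0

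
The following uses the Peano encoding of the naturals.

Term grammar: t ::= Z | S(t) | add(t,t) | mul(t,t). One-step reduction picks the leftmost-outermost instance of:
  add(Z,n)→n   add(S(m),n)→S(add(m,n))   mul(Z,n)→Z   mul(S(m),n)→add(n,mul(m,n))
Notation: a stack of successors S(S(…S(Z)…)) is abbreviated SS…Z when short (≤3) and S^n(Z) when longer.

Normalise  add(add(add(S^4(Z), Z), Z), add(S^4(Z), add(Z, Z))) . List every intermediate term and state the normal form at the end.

  start: add(add(add(S^4(Z), Z), Z), add(S^4(Z), add(Z, Z)))
  [1] add(add(S(add(SSSZ, Z)), Z), add(S^4(Z), add(Z, Z)))
  [2] add(S(add(add(SSSZ, Z), Z)), add(S^4(Z), add(Z, Z)))
  [3] S(add(add(add(SSSZ, Z), Z), add(S^4(Z), add(Z, Z))))
  [4] S(add(add(S(add(SSZ, Z)), Z), add(S^4(Z), add(Z, Z))))
  [5] S(add(S(add(add(SSZ, Z), Z)), add(S^4(Z), add(Z, Z))))
  [6] S(S(add(add(add(SSZ, Z), Z), add(S^4(Z), add(Z, Z)))))
  [7] S(S(add(add(S(add(SZ, Z)), Z), add(S^4(Z), add(Z, Z)))))
  [8] S(S(add(S(add(add(SZ, Z), Z)), add(S^4(Z), add(Z, Z)))))
  [9] S(S(S(add(add(add(SZ, Z), Z), add(S^4(Z), add(Z, Z))))))
  [10] S(S(S(add(add(S(add(Z, Z)), Z), add(S^4(Z), add(Z, Z))))))
  [11] S(S(S(add(S(add(add(Z, Z), Z)), add(S^4(Z), add(Z, Z))))))
  [12] S(S(S(S(add(add(add(Z, Z), Z), add(S^4(Z), add(Z, Z)))))))
  [13] S(S(S(S(add(add(Z, Z), add(S^4(Z), add(Z, Z)))))))
  [14] S(S(S(S(add(Z, add(S^4(Z), add(Z, Z)))))))
  [15] S(S(S(S(add(S^4(Z), add(Z, Z))))))
  [16] S(S(S(S(S(add(SSSZ, add(Z, Z)))))))
  [17] S(S(S(S(S(S(add(SSZ, add(Z, Z))))))))
  [18] S(S(S(S(S(S(S(add(SZ, add(Z, Z)))))))))
  [19] S(S(S(S(S(S(S(S(add(Z, add(Z, Z))))))))))
  [20] S(S(S(S(S(S(S(S(add(Z, Z)))))))))
  [21] S^8(Z)

Answer: normal form = S^8(Z)  (in 21 steps)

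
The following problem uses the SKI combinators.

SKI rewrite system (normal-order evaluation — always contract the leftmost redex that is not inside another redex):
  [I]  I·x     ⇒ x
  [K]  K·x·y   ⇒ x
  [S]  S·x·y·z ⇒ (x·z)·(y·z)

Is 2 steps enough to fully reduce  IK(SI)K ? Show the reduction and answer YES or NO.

Answer: YES — reaches normal form SI in 2 ≤ 2 steps

Reduction:
  start: IK(SI)K
  →1  K(SI)K
  →2  SI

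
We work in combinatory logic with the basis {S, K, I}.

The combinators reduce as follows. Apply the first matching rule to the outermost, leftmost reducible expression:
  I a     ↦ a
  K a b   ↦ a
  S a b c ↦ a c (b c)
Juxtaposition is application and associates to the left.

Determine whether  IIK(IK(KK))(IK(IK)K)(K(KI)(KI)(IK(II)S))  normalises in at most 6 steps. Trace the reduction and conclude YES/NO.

Answer: YES — reaches normal form KK in 5 ≤ 6 steps

Reduction:
  start: IIK(IK(KK))(IK(IK)K)(K(KI)(KI)(IK(II)S))
  →1  IK(IK(KK))(IK(IK)K)(K(KI)(KI)(IK(II)S))
  →2  K(IK(KK))(IK(IK)K)(K(KI)(KI)(IK(II)S))
  →3  IK(KK)(K(KI)(KI)(IK(II)S))
  →4  K(KK)(K(KI)(KI)(IK(II)S))
  →5  KK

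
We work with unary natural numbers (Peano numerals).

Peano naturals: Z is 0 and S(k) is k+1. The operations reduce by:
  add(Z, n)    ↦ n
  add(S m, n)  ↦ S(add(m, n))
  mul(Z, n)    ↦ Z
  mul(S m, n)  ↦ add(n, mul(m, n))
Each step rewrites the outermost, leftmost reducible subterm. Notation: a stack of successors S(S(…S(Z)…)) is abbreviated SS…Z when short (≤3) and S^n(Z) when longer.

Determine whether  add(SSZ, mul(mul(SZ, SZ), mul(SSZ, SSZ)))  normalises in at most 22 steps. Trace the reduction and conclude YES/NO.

  start: add(SSZ, mul(mul(SZ, SZ), mul(SSZ, SSZ)))
  step 1: S(add(SZ, mul(mul(SZ, SZ), mul(SSZ, SSZ))))
  step 2: S(S(add(Z, mul(mul(SZ, SZ), mul(SSZ, SSZ)))))
  step 3: S(S(mul(mul(SZ, SZ), mul(SSZ, SSZ))))
  step 4: S(S(mul(add(SZ, mul(Z, SZ)), mul(SSZ, SSZ))))
  step 5: S(S(mul(S(add(Z, mul(Z, SZ))), mul(SSZ, SSZ))))
  step 6: S(S(add(mul(SSZ, SSZ), mul(add(Z, mul(Z, SZ)), mul(SSZ, SSZ)))))
  step 7: S(S(add(add(SSZ, mul(SZ, SSZ)), mul(add(Z, mul(Z, SZ)), mul(SSZ, SSZ)))))
  step 8: S(S(add(S(add(SZ, mul(SZ, SSZ))), mul(add(Z, mul(Z, SZ)), mul(SSZ, SSZ)))))
  step 9: S(S(S(add(add(SZ, mul(SZ, SSZ)), mul(add(Z, mul(Z, SZ)), mul(SSZ, SSZ))))))
  step 10: S(S(S(add(S(add(Z, mul(SZ, SSZ))), mul(add(Z, mul(Z, SZ)), mul(SSZ, SSZ))))))
  step 11: S(S(S(S(add(add(Z, mul(SZ, SSZ)), mul(add(Z, mul(Z, SZ)), mul(SSZ, SSZ)))))))
  step 12: S(S(S(S(add(mul(SZ, SSZ), mul(add(Z, mul(Z, SZ)), mul(SSZ, SSZ)))))))
  step 13: S(S(S(S(add(add(SSZ, mul(Z, SSZ)), mul(add(Z, mul(Z, SZ)), mul(SSZ, SSZ)))))))
  step 14: S(S(S(S(add(S(add(SZ, mul(Z, SSZ))), mul(add(Z, mul(Z, SZ)), mul(SSZ, SSZ)))))))
  step 15: S(S(S(S(S(add(add(SZ, mul(Z, SSZ)), mul(add(Z, mul(Z, SZ)), mul(SSZ, SSZ))))))))
  step 16: S(S(S(S(S(add(S(add(Z, mul(Z, SSZ))), mul(add(Z, mul(Z, SZ)), mul(SSZ, SSZ))))))))
  step 17: S(S(S(S(S(S(add(add(Z, mul(Z, SSZ)), mul(add(Z, mul(Z, SZ)), mul(SSZ, SSZ)))))))))
  step 18: S(S(S(S(S(S(add(mul(Z, SSZ), mul(add(Z, mul(Z, SZ)), mul(SSZ, SSZ)))))))))
  step 19: S(S(S(S(S(S(add(Z, mul(add(Z, mul(Z, SZ)), mul(SSZ, SSZ)))))))))
  step 20: S(S(S(S(S(S(mul(add(Z, mul(Z, SZ)), mul(SSZ, SSZ))))))))
  step 21: S(S(S(S(S(S(mul(mul(Z, SZ), mul(SSZ, SSZ))))))))
  step 22: S(S(S(S(S(S(mul(Z, mul(SSZ, SSZ))))))))

Answer: NO — after 22 steps the term is S(S(S(S(S(S(mul(Z, mul(SSZ, SSZ)))))))), not yet normal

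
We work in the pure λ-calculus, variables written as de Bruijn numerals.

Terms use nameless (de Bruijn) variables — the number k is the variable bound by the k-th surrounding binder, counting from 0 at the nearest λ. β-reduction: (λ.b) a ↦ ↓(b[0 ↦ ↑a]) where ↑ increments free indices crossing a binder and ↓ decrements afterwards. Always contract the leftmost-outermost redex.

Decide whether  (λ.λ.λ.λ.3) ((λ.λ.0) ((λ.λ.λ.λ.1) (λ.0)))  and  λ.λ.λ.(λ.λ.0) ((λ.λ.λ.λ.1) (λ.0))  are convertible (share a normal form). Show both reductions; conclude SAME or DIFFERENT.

Answer: SAME — A ⇓ λ.λ.λ.λ.0, B ⇓ λ.λ.λ.λ.0

Derivation:
Term A:
  start: (λ.λ.λ.λ.3) ((λ.λ.0) ((λ.λ.λ.λ.1) (λ.0)))
  [1] λ.λ.λ.(λ.λ.0) ((λ.λ.λ.λ.1) (λ.0))
  [2] λ.λ.λ.λ.0

Term B:
  start: λ.λ.λ.(λ.λ.0) ((λ.λ.λ.λ.1) (λ.0))
  [1] λ.λ.λ.λ.0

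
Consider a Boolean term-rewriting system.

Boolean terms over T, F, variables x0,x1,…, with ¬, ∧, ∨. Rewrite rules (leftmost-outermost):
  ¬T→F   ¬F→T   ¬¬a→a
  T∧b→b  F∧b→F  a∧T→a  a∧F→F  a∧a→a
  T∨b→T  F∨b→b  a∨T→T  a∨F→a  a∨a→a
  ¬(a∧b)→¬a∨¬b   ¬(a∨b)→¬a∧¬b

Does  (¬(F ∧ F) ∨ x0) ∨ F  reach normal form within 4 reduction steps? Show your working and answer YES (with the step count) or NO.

Answer: NO — after 4 steps the term is T ∨ x0, not yet normal

Working:
  start: (¬(F ∧ F) ∨ x0) ∨ F
  →1  ¬(F ∧ F) ∨ x0
  →2  (¬F ∨ ¬F) ∨ x0
  →3  ¬F ∨ x0
  →4  T ∨ x0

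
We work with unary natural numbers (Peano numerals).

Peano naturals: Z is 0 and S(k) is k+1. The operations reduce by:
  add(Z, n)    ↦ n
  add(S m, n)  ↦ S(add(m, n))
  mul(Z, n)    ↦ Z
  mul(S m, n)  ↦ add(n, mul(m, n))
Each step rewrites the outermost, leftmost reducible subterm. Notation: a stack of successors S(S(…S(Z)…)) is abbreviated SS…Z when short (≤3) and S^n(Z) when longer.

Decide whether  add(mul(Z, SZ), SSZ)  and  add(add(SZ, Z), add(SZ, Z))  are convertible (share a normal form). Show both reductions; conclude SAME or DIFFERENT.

Term A:
  start: add(mul(Z, SZ), SSZ)
  step 1: add(Z, SSZ)
  step 2: SSZ

Term B:
  start: add(add(SZ, Z), add(SZ, Z))
  step 1: add(S(add(Z, Z)), add(SZ, Z))
  step 2: S(add(add(Z, Z), add(SZ, Z)))
  step 3: S(add(Z, add(SZ, Z)))
  step 4: S(add(SZ, Z))
  step 5: S(S(add(Z, Z)))
  step 6: SSZ

Answer: SAME — A ⇓ SSZ, B ⇓ SSZ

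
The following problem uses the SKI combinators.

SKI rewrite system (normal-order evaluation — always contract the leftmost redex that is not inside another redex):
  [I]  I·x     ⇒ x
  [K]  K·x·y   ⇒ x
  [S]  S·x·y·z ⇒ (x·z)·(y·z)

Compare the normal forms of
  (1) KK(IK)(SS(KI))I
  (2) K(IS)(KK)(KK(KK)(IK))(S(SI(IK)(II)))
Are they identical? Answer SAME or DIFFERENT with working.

Answer: DIFFERENT — A ⇓ SS(KI), B ⇓ S(KK)(S(KI))

Reduction:
Term A:
  start: KK(IK)(SS(KI))I
  step 1: K(SS(KI))I
  step 2: SS(KI)

Term B:
  start: K(IS)(KK)(KK(KK)(IK))(S(SI(IK)(II)))
  step 1: IS(KK(KK)(IK))(S(SI(IK)(II)))
  step 2: S(KK(KK)(IK))(S(SI(IK)(II)))
  step 3: S(K(IK))(S(SI(IK)(II)))
  step 4: S(KK)(S(SI(IK)(II)))
  step 5: S(KK)(S(I(II)(IK(II))))
  step 6: S(KK)(S(II(IK(II))))
  step 7: S(KK)(S(I(IK(II))))
  step 8: S(KK)(S(IK(II)))
  step 9: S(KK)(S(K(II)))
  step 10: S(KK)(S(KI))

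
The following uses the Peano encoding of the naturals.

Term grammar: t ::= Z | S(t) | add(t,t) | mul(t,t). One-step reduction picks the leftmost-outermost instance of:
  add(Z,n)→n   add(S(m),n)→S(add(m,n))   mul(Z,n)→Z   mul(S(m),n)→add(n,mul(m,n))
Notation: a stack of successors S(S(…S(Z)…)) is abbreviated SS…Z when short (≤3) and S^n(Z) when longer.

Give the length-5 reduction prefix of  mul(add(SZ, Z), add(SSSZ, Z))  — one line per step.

Answer: after 5 steps: S(add(S(add(SZ, Z)), mul(add(Z, Z), add(SSSZ, Z))))

Reduction:
  start: mul(add(SZ, Z), add(SSSZ, Z))
  [1] mul(S(add(Z, Z)), add(SSSZ, Z))
  [2] add(add(SSSZ, Z), mul(add(Z, Z), add(SSSZ, Z)))
  [3] add(S(add(SSZ, Z)), mul(add(Z, Z), add(SSSZ, Z)))
  [4] S(add(add(SSZ, Z), mul(add(Z, Z), add(SSSZ, Z))))
  [5] S(add(S(add(SZ, Z)), mul(add(Z, Z), add(SSSZ, Z))))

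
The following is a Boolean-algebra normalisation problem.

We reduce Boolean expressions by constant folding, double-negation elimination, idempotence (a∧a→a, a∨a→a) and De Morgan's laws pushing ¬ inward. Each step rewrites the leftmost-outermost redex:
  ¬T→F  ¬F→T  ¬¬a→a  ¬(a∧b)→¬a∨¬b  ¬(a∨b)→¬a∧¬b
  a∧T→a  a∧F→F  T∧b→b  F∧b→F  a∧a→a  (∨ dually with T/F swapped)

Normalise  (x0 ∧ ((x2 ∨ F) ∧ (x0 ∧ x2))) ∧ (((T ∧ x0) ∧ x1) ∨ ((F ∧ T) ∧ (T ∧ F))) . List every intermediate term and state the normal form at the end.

  start: (x0 ∧ ((x2 ∨ F) ∧ (x0 ∧ x2))) ∧ (((T ∧ x0) ∧ x1) ∨ ((F ∧ T) ∧ (T ∧ F)))
  →1  (x0 ∧ (x2 ∧ (x0 ∧ x2))) ∧ (((T ∧ x0) ∧ x1) ∨ ((F ∧ T) ∧ (T ∧ F)))
  →2  (x0 ∧ (x2 ∧ (x0 ∧ x2))) ∧ ((x0 ∧ x1) ∨ ((F ∧ T) ∧ (T ∧ F)))
  →3  (x0 ∧ (x2 ∧ (x0 ∧ x2))) ∧ ((x0 ∧ x1) ∨ (F ∧ (T ∧ F)))
  →4  (x0 ∧ (x2 ∧ (x0 ∧ x2))) ∧ ((x0 ∧ x1) ∨ F)
  →5  (x0 ∧ (x2 ∧ (x0 ∧ x2))) ∧ (x0 ∧ x1)

Answer: normal form = (x0 ∧ (x2 ∧ (x0 ∧ x2))) ∧ (x0 ∧ x1)  (in 5 steps)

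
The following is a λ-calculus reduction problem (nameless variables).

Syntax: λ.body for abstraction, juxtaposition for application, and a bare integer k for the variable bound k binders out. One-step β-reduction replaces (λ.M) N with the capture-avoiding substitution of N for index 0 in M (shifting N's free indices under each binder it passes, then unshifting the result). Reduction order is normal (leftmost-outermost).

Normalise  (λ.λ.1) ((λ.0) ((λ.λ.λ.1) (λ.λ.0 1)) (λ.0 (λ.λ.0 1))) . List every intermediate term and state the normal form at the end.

  start: (λ.λ.1) ((λ.0) ((λ.λ.λ.1) (λ.λ.0 1)) (λ.0 (λ.λ.0 1)))
  [1] λ.(λ.0) ((λ.λ.λ.1) (λ.λ.0 1)) (λ.0 (λ.λ.0 1))
  [2] λ.(λ.λ.λ.1) (λ.λ.0 1) (λ.0 (λ.λ.0 1))
  [3] λ.(λ.λ.1) (λ.0 (λ.λ.0 1))
  [4] λ.λ.λ.0 (λ.λ.0 1)

Answer: normal form = λ.λ.λ.0 (λ.λ.0 1)  (in 4 steps)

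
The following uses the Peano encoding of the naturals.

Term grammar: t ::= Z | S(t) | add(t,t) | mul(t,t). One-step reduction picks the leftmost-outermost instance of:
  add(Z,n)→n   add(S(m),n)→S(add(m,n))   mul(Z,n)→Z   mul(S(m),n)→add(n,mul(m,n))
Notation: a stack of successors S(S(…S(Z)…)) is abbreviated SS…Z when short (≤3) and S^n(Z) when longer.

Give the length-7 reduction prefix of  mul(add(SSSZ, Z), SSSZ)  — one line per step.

  start: mul(add(SSSZ, Z), SSSZ)
  →1  mul(S(add(SSZ, Z)), SSSZ)
  →2  add(SSSZ, mul(add(SSZ, Z), SSSZ))
  →3  S(add(SSZ, mul(add(SSZ, Z), SSSZ)))
  →4  S(S(add(SZ, mul(add(SSZ, Z), SSSZ))))
  →5  S(S(S(add(Z, mul(add(SSZ, Z), SSSZ)))))
  →6  S(S(S(mul(add(SSZ, Z), SSSZ))))
  →7  S(S(S(mul(S(add(SZ, Z)), SSSZ))))

Answer: after 7 steps: S(S(S(mul(S(add(SZ, Z)), SSSZ))))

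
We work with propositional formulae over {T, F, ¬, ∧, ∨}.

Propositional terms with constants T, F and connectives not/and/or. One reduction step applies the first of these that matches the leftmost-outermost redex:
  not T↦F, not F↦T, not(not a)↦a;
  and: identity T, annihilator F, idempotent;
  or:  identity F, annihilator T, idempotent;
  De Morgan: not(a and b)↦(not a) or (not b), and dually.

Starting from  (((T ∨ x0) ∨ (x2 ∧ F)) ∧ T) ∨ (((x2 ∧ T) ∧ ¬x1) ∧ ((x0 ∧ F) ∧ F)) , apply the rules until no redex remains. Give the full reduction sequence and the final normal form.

Answer: normal form = T  (in 4 steps)

Derivation:
  start: (((T ∨ x0) ∨ (x2 ∧ F)) ∧ T) ∨ (((x2 ∧ T) ∧ ¬x1) ∧ ((x0 ∧ F) ∧ F))
  →1  ((T ∨ x0) ∨ (x2 ∧ F)) ∨ (((x2 ∧ T) ∧ ¬x1) ∧ ((x0 ∧ F) ∧ F))
  →2  (T ∨ (x2 ∧ F)) ∨ (((x2 ∧ T) ∧ ¬x1) ∧ ((x0 ∧ F) ∧ F))
  →3  T ∨ (((x2 ∧ T) ∧ ¬x1) ∧ ((x0 ∧ F) ∧ F))
  →4  T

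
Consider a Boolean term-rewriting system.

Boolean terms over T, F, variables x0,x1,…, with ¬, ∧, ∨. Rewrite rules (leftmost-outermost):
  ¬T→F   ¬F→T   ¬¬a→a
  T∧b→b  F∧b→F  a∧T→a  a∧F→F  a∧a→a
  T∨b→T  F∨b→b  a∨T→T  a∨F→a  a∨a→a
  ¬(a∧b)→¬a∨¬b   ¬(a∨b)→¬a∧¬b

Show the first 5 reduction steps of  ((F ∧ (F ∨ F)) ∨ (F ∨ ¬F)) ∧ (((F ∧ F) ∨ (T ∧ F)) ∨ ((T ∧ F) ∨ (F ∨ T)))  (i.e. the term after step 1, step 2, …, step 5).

Answer: after 5 steps: ((F ∧ F) ∨ (T ∧ F)) ∨ ((T ∧ F) ∨ (F ∨ T))

Derivation:
  start: ((F ∧ (F ∨ F)) ∨ (F ∨ ¬F)) ∧ (((F ∧ F) ∨ (T ∧ F)) ∨ ((T ∧ F) ∨ (F ∨ T)))
  step 1: (F ∨ (F ∨ ¬F)) ∧ (((F ∧ F) ∨ (T ∧ F)) ∨ ((T ∧ F) ∨ (F ∨ T)))
  step 2: (F ∨ ¬F) ∧ (((F ∧ F) ∨ (T ∧ F)) ∨ ((T ∧ F) ∨ (F ∨ T)))
  step 3: ¬F ∧ (((F ∧ F) ∨ (T ∧ F)) ∨ ((T ∧ F) ∨ (F ∨ T)))
  step 4: T ∧ (((F ∧ F) ∨ (T ∧ F)) ∨ ((T ∧ F) ∨ (F ∨ T)))
  step 5: ((F ∧ F) ∨ (T ∧ F)) ∨ ((T ∧ F) ∨ (F ∨ T))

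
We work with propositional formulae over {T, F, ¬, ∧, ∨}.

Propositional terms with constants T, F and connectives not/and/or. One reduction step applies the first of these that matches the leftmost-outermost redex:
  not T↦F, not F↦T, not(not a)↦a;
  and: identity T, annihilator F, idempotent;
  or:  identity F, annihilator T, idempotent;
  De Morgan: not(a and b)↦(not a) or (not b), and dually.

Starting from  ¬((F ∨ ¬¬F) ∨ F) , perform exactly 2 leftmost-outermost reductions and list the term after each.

  start: ¬((F ∨ ¬¬F) ∨ F)
  →1  ¬(F ∨ ¬¬F) ∧ ¬F
  →2  (¬F ∧ ¬¬¬F) ∧ ¬F

Answer: after 2 steps: (¬F ∧ ¬¬¬F) ∧ ¬F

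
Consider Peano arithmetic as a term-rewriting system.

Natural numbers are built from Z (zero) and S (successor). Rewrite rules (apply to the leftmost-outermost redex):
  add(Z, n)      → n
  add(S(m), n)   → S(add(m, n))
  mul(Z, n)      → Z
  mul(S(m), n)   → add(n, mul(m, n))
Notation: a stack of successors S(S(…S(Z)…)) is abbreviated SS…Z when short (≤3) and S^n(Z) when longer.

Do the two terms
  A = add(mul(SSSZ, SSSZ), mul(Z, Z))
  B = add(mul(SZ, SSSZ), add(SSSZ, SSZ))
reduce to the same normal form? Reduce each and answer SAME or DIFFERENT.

Answer: DIFFERENT — A ⇓ S^9(Z), B ⇓ S^8(Z)

Working:
Term A:
  start: add(mul(SSSZ, SSSZ), mul(Z, Z))
  step 1: add(add(SSSZ, mul(SSZ, SSSZ)), mul(Z, Z))
  step 2: add(S(add(SSZ, mul(SSZ, SSSZ))), mul(Z, Z))
  step 3: S(add(add(SSZ, mul(SSZ, SSSZ)), mul(Z, Z)))
  step 4: S(add(S(add(SZ, mul(SSZ, SSSZ))), mul(Z, Z)))
  step 5: S(S(add(add(SZ, mul(SSZ, SSSZ)), mul(Z, Z))))
  step 6: S(S(add(S(add(Z, mul(SSZ, SSSZ))), mul(Z, Z))))
  step 7: S(S(S(add(add(Z, mul(SSZ, SSSZ)), mul(Z, Z)))))
  step 8: S(S(S(add(mul(SSZ, SSSZ), mul(Z, Z)))))
  step 9: S(S(S(add(add(SSSZ, mul(SZ, SSSZ)), mul(Z, Z)))))
  step 10: S(S(S(add(S(add(SSZ, mul(SZ, SSSZ))), mul(Z, Z)))))
  step 11: S(S(S(S(add(add(SSZ, mul(SZ, SSSZ)), mul(Z, Z))))))
  step 12: S(S(S(S(add(S(add(SZ, mul(SZ, SSSZ))), mul(Z, Z))))))
  step 13: S(S(S(S(S(add(add(SZ, mul(SZ, SSSZ)), mul(Z, Z)))))))
  step 14: S(S(S(S(S(add(S(add(Z, mul(SZ, SSSZ))), mul(Z, Z)))))))
  step 15: S(S(S(S(S(S(add(add(Z, mul(SZ, SSSZ)), mul(Z, Z))))))))
  step 16: S(S(S(S(S(S(add(mul(SZ, SSSZ), mul(Z, Z))))))))
  step 17: S(S(S(S(S(S(add(add(SSSZ, mul(Z, SSSZ)), mul(Z, Z))))))))
  step 18: S(S(S(S(S(S(add(S(add(SSZ, mul(Z, SSSZ))), mul(Z, Z))))))))
  step 19: S(S(S(S(S(S(S(add(add(SSZ, mul(Z, SSSZ)), mul(Z, Z)))))))))
  step 20: S(S(S(S(S(S(S(add(S(add(SZ, mul(Z, SSSZ))), mul(Z, Z)))))))))
  step 21: S(S(S(S(S(S(S(S(add(add(SZ, mul(Z, SSSZ)), mul(Z, Z))))))))))
  step 22: S(S(S(S(S(S(S(S(add(S(add(Z, mul(Z, SSSZ))), mul(Z, Z))))))))))
  step 23: S(S(S(S(S(S(S(S(S(add(add(Z, mul(Z, SSSZ)), mul(Z, Z)))))))))))
  step 24: S(S(S(S(S(S(S(S(S(add(mul(Z, SSSZ), mul(Z, Z)))))))))))
  step 25: S(S(S(S(S(S(S(S(S(add(Z, mul(Z, Z)))))))))))
  step 26: S(S(S(S(S(S(S(S(S(mul(Z, Z))))))))))
  step 27: S^9(Z)

Term B:
  start: add(mul(SZ, SSSZ), add(SSSZ, SSZ))
  step 1: add(add(SSSZ, mul(Z, SSSZ)), add(SSSZ, SSZ))
  step 2: add(S(add(SSZ, mul(Z, SSSZ))), add(SSSZ, SSZ))
  step 3: S(add(add(SSZ, mul(Z, SSSZ)), add(SSSZ, SSZ)))
  step 4: S(add(S(add(SZ, mul(Z, SSSZ))), add(SSSZ, SSZ)))
  step 5: S(S(add(add(SZ, mul(Z, SSSZ)), add(SSSZ, SSZ))))
  step 6: S(S(add(S(add(Z, mul(Z, SSSZ))), add(SSSZ, SSZ))))
  step 7: S(S(S(add(add(Z, mul(Z, SSSZ)), add(SSSZ, SSZ)))))
  step 8: S(S(S(add(mul(Z, SSSZ), add(SSSZ, SSZ)))))
  step 9: S(S(S(add(Z, add(SSSZ, SSZ)))))
  step 10: S(S(S(add(SSSZ, SSZ))))
  step 11: S(S(S(S(add(SSZ, SSZ)))))
  step 12: S(S(S(S(S(add(SZ, SSZ))))))
  step 13: S(S(S(S(S(S(add(Z, SSZ)))))))
  step 14: S^8(Z)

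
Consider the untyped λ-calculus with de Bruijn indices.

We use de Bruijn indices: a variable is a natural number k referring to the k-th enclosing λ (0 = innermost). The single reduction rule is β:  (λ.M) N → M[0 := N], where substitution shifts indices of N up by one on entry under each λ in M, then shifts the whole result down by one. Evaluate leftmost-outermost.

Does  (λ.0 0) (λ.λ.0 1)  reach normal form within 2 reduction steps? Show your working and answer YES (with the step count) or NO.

  start: (λ.0 0) (λ.λ.0 1)
  [1] (λ.λ.0 1) (λ.λ.0 1)
  [2] λ.0 (λ.λ.0 1)

Answer: YES — reaches normal form λ.0 (λ.λ.0 1) in 2 ≤ 2 steps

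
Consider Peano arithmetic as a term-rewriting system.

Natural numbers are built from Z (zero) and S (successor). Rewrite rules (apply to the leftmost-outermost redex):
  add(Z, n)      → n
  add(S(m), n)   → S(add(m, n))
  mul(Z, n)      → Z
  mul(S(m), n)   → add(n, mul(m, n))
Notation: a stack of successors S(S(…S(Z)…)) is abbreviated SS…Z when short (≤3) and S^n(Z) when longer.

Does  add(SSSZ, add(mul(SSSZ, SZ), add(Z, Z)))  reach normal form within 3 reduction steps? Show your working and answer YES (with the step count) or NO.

  start: add(SSSZ, add(mul(SSSZ, SZ), add(Z, Z)))
  →1  S(add(SSZ, add(mul(SSSZ, SZ), add(Z, Z))))
  →2  S(S(add(SZ, add(mul(SSSZ, SZ), add(Z, Z)))))
  →3  S(S(S(add(Z, add(mul(SSSZ, SZ), add(Z, Z))))))

Answer: NO — after 3 steps the term is S(S(S(add(Z, add(mul(SSSZ, SZ), add(Z, Z)))))), not yet normal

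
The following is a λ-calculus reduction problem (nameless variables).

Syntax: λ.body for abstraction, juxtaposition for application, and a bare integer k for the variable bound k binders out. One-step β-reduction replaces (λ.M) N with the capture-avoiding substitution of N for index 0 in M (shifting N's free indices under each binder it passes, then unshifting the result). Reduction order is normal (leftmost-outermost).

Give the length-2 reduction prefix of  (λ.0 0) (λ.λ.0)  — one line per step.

Answer: after 2 steps: λ.0

Working:
  start: (λ.0 0) (λ.λ.0)
  →1  (λ.λ.0) (λ.λ.0)
  →2  λ.0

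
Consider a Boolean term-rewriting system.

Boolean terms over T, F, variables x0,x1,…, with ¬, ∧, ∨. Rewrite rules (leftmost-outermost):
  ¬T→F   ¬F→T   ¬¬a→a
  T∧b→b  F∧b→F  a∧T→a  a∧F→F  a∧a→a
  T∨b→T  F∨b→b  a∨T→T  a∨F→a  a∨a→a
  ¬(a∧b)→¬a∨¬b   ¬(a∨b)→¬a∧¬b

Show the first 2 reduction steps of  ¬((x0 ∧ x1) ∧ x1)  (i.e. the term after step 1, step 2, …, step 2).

Answer: after 2 steps: (¬x0 ∨ ¬x1) ∨ ¬x1

Derivation:
  start: ¬((x0 ∧ x1) ∧ x1)
  step 1: ¬(x0 ∧ x1) ∨ ¬x1
  step 2: (¬x0 ∨ ¬x1) ∨ ¬x1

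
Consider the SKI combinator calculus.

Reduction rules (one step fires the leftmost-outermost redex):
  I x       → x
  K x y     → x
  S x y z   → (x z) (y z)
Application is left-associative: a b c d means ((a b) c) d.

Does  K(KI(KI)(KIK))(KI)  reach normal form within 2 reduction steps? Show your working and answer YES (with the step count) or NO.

  start: K(KI(KI)(KIK))(KI)
  [1] KI(KI)(KIK)
  [2] I(KIK)

Answer: NO — after 2 steps the term is I(KIK), not yet normal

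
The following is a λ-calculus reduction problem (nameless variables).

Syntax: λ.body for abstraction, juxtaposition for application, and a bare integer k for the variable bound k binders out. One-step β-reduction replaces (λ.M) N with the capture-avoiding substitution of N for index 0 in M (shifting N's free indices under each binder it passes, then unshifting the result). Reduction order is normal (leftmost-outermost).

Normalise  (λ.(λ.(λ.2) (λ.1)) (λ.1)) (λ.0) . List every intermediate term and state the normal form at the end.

Answer: normal form = λ.0  (in 3 steps)

Derivation:
  start: (λ.(λ.(λ.2) (λ.1)) (λ.1)) (λ.0)
  step 1: (λ.(λ.λ.0) (λ.1)) (λ.λ.0)
  step 2: (λ.λ.0) (λ.λ.λ.0)
  step 3: λ.0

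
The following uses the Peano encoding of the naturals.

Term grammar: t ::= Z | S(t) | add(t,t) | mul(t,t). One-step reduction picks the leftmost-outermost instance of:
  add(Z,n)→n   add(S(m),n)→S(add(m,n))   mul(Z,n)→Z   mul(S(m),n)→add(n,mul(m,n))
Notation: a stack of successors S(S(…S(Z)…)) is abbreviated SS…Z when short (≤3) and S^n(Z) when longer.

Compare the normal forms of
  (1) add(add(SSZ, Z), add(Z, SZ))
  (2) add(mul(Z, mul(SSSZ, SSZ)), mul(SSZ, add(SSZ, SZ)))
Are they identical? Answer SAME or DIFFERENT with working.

Answer: DIFFERENT — A ⇓ SSSZ, B ⇓ S^6(Z)

Working:
Term A:
  start: add(add(SSZ, Z), add(Z, SZ))
  [1] add(S(add(SZ, Z)), add(Z, SZ))
  [2] S(add(add(SZ, Z), add(Z, SZ)))
  [3] S(add(S(add(Z, Z)), add(Z, SZ)))
  [4] S(S(add(add(Z, Z), add(Z, SZ))))
  [5] S(S(add(Z, add(Z, SZ))))
  [6] S(S(add(Z, SZ)))
  [7] SSSZ

Term B:
  start: add(mul(Z, mul(SSSZ, SSZ)), mul(SSZ, add(SSZ, SZ)))
  [1] add(Z, mul(SSZ, add(SSZ, SZ)))
  [2] mul(SSZ, add(SSZ, SZ))
  [3] add(add(SSZ, SZ), mul(SZ, add(SSZ, SZ)))
  [4] add(S(add(SZ, SZ)), mul(SZ, add(SSZ, SZ)))
  [5] S(add(add(SZ, SZ), mul(SZ, add(SSZ, SZ))))
  [6] S(add(S(add(Z, SZ)), mul(SZ, add(SSZ, SZ))))
  [7] S(S(add(add(Z, SZ), mul(SZ, add(SSZ, SZ)))))
  [8] S(S(add(SZ, mul(SZ, add(SSZ, SZ)))))
  [9] S(S(S(add(Z, mul(SZ, add(SSZ, SZ))))))
  [10] S(S(S(mul(SZ, add(SSZ, SZ)))))
  [11] S(S(S(add(add(SSZ, SZ), mul(Z, add(SSZ, SZ))))))
  [12] S(S(S(add(S(add(SZ, SZ)), mul(Z, add(SSZ, SZ))))))
  [13] S(S(S(S(add(add(SZ, SZ), mul(Z, add(SSZ, SZ)))))))
  [14] S(S(S(S(add(S(add(Z, SZ)), mul(Z, add(SSZ, SZ)))))))
  [15] S(S(S(S(S(add(add(Z, SZ), mul(Z, add(SSZ, SZ))))))))
  [16] S(S(S(S(S(add(SZ, mul(Z, add(SSZ, SZ))))))))
  [17] S(S(S(S(S(S(add(Z, mul(Z, add(SSZ, SZ)))))))))
  [18] S(S(S(S(S(S(mul(Z, add(SSZ, SZ))))))))
  [19] S^6(Z)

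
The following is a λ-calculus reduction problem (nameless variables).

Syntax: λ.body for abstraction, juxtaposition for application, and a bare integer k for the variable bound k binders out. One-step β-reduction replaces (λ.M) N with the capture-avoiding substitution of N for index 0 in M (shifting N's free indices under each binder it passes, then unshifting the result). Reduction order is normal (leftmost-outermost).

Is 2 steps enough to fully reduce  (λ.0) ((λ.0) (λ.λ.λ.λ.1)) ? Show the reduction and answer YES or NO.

  start: (λ.0) ((λ.0) (λ.λ.λ.λ.1))
  [1] (λ.0) (λ.λ.λ.λ.1)
  [2] λ.λ.λ.λ.1

Answer: YES — reaches normal form λ.λ.λ.λ.1 in 2 ≤ 2 steps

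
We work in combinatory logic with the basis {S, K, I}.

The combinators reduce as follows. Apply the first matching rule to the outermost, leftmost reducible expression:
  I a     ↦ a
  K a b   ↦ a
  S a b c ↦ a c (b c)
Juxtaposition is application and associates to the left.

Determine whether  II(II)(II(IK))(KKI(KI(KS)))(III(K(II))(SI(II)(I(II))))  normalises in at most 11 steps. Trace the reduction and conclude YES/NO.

  start: II(II)(II(IK))(KKI(KI(KS)))(III(K(II))(SI(II)(I(II))))
  step 1: I(II)(II(IK))(KKI(KI(KS)))(III(K(II))(SI(II)(I(II))))
  step 2: II(II(IK))(KKI(KI(KS)))(III(K(II))(SI(II)(I(II))))
  step 3: I(II(IK))(KKI(KI(KS)))(III(K(II))(SI(II)(I(II))))
  step 4: II(IK)(KKI(KI(KS)))(III(K(II))(SI(II)(I(II))))
  step 5: I(IK)(KKI(KI(KS)))(III(K(II))(SI(II)(I(II))))
  step 6: IK(KKI(KI(KS)))(III(K(II))(SI(II)(I(II))))
  step 7: K(KKI(KI(KS)))(III(K(II))(SI(II)(I(II))))
  step 8: KKI(KI(KS))
  step 9: K(KI(KS))
  step 10: KI

Answer: YES — reaches normal form KI in 10 ≤ 11 steps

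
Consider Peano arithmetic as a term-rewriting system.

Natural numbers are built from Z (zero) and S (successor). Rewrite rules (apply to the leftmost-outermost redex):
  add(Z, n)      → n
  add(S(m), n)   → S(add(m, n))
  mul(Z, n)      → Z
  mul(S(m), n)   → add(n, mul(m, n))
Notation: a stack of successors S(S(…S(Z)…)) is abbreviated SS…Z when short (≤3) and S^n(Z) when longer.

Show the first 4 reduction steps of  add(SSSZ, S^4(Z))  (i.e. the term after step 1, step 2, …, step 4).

Answer: after 4 steps: S^7(Z)

Reduction:
  start: add(SSSZ, S^4(Z))
  step 1: S(add(SSZ, S^4(Z)))
  step 2: S(S(add(SZ, S^4(Z))))
  step 3: S(S(S(add(Z, S^4(Z)))))
  step 4: S^7(Z)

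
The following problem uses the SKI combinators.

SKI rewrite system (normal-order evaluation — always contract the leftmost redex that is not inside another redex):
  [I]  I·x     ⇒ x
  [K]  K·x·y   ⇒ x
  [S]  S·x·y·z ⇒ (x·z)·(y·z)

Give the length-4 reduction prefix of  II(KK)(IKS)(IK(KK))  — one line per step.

  start: II(KK)(IKS)(IK(KK))
  step 1: I(KK)(IKS)(IK(KK))
  step 2: KK(IKS)(IK(KK))
  step 3: K(IK(KK))
  step 4: K(K(KK))

Answer: after 4 steps: K(K(KK))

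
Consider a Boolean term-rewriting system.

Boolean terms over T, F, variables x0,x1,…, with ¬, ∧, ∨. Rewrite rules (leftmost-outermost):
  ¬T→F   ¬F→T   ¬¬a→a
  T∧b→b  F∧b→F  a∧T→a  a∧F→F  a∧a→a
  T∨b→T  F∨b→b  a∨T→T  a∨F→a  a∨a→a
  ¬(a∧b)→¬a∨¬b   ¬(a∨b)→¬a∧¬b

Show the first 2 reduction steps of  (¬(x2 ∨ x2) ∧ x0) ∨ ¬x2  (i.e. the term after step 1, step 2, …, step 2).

  start: (¬(x2 ∨ x2) ∧ x0) ∨ ¬x2
  step 1: ((¬x2 ∧ ¬x2) ∧ x0) ∨ ¬x2
  step 2: (¬x2 ∧ x0) ∨ ¬x2

Answer: after 2 steps: (¬x2 ∧ x0) ∨ ¬x2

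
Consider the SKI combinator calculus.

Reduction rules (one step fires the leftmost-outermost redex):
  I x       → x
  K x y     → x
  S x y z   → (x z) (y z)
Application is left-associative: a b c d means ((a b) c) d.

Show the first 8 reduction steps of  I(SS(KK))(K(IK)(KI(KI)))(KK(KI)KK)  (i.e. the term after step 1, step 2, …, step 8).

Answer: after 8 steps: K

Derivation:
  start: I(SS(KK))(K(IK)(KI(KI)))(KK(KI)KK)
  →1  SS(KK)(K(IK)(KI(KI)))(KK(KI)KK)
  →2  S(K(IK)(KI(KI)))(KK(K(IK)(KI(KI))))(KK(KI)KK)
  →3  K(IK)(KI(KI))(KK(KI)KK)(KK(K(IK)(KI(KI)))(KK(KI)KK))
  →4  IK(KK(KI)KK)(KK(K(IK)(KI(KI)))(KK(KI)KK))
  →5  K(KK(KI)KK)(KK(K(IK)(KI(KI)))(KK(KI)KK))
  →6  KK(KI)KK
  →7  KKK
  →8  K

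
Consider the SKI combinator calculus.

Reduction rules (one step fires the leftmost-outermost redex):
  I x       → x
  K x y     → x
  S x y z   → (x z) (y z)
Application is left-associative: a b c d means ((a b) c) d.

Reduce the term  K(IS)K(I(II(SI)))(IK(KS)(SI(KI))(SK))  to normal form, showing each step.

  start: K(IS)K(I(II(SI)))(IK(KS)(SI(KI))(SK))
  step 1: IS(I(II(SI)))(IK(KS)(SI(KI))(SK))
  step 2: S(I(II(SI)))(IK(KS)(SI(KI))(SK))
  step 3: S(II(SI))(IK(KS)(SI(KI))(SK))
  step 4: S(I(SI))(IK(KS)(SI(KI))(SK))
  step 5: S(SI)(IK(KS)(SI(KI))(SK))
  step 6: S(SI)(K(KS)(SI(KI))(SK))
  step 7: S(SI)(KS(SK))
  step 8: S(SI)S

Answer: normal form = S(SI)S  (in 8 steps)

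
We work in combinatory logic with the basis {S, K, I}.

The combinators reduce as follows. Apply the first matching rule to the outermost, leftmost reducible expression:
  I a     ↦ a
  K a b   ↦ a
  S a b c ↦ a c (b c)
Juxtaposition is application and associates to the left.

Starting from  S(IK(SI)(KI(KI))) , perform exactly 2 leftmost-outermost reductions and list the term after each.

Answer: after 2 steps: S(SI)

Working:
  start: S(IK(SI)(KI(KI)))
  →1  S(K(SI)(KI(KI)))
  →2  S(SI)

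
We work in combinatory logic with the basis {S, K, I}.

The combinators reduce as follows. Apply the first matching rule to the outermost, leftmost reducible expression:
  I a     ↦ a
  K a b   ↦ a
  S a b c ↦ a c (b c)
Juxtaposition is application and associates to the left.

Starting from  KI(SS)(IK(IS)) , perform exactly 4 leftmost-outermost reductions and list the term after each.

Answer: after 4 steps: KS

Reduction:
  start: KI(SS)(IK(IS))
  →1  I(IK(IS))
  →2  IK(IS)
  →3  K(IS)
  →4  KS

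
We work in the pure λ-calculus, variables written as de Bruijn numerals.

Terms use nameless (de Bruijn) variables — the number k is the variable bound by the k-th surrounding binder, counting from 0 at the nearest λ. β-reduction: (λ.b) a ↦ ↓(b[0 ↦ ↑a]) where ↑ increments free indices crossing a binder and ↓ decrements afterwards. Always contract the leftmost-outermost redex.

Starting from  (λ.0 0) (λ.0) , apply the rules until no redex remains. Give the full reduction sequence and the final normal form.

Answer: normal form = λ.0  (in 2 steps)

Reduction:
  start: (λ.0 0) (λ.0)
  step 1: (λ.0) (λ.0)
  step 2: λ.0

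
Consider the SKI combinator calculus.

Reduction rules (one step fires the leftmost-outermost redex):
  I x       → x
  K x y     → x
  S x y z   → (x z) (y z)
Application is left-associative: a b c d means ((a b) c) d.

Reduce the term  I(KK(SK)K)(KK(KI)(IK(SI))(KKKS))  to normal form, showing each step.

  start: I(KK(SK)K)(KK(KI)(IK(SI))(KKKS))
  [1] KK(SK)K(KK(KI)(IK(SI))(KKKS))
  [2] KK(KK(KI)(IK(SI))(KKKS))
  [3] K

Answer: normal form = K  (in 3 steps)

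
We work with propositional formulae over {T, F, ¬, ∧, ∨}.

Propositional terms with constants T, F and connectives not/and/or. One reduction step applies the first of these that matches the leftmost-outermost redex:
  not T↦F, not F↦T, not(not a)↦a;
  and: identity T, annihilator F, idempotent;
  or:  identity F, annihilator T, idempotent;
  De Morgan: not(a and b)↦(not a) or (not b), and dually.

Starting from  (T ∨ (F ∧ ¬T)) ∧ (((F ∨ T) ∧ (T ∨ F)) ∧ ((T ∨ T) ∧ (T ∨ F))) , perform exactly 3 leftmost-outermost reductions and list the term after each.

Answer: after 3 steps: (T ∧ (T ∨ F)) ∧ ((T ∨ T) ∧ (T ∨ F))

Working:
  start: (T ∨ (F ∧ ¬T)) ∧ (((F ∨ T) ∧ (T ∨ F)) ∧ ((T ∨ T) ∧ (T ∨ F)))
  →1  T ∧ (((F ∨ T) ∧ (T ∨ F)) ∧ ((T ∨ T) ∧ (T ∨ F)))
  →2  ((F ∨ T) ∧ (T ∨ F)) ∧ ((T ∨ T) ∧ (T ∨ F))
  →3  (T ∧ (T ∨ F)) ∧ ((T ∨ T) ∧ (T ∨ F))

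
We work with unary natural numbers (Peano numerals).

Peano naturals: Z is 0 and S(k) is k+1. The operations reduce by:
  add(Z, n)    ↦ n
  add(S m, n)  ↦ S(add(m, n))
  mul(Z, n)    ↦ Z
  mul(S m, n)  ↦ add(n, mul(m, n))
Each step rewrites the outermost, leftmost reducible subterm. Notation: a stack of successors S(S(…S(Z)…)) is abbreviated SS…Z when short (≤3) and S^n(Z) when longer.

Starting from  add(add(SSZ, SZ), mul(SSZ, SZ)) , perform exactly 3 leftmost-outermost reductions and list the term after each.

Answer: after 3 steps: S(add(S(add(Z, SZ)), mul(SSZ, SZ)))

Working:
  start: add(add(SSZ, SZ), mul(SSZ, SZ))
  [1] add(S(add(SZ, SZ)), mul(SSZ, SZ))
  [2] S(add(add(SZ, SZ), mul(SSZ, SZ)))
  [3] S(add(S(add(Z, SZ)), mul(SSZ, SZ)))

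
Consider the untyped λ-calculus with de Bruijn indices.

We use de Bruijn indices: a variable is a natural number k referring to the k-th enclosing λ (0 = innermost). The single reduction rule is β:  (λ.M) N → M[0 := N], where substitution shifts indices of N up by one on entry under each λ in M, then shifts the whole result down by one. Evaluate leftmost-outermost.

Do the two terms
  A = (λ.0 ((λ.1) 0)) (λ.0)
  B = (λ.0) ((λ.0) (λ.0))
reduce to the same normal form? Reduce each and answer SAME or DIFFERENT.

Term A:
  start: (λ.0 ((λ.1) 0)) (λ.0)
  [1] (λ.0) ((λ.λ.0) (λ.0))
  [2] (λ.λ.0) (λ.0)
  [3] λ.0

Term B:
  start: (λ.0) ((λ.0) (λ.0))
  [1] (λ.0) (λ.0)
  [2] λ.0

Answer: SAME — A ⇓ λ.0, B ⇓ λ.0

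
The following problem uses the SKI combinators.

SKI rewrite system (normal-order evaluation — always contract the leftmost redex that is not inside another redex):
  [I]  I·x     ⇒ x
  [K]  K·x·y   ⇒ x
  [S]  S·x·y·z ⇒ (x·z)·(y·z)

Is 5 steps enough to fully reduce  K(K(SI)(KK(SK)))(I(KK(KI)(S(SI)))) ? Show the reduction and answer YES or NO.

Answer: YES — reaches normal form SI in 2 ≤ 5 steps

Working:
  start: K(K(SI)(KK(SK)))(I(KK(KI)(S(SI))))
  step 1: K(SI)(KK(SK))
  step 2: SI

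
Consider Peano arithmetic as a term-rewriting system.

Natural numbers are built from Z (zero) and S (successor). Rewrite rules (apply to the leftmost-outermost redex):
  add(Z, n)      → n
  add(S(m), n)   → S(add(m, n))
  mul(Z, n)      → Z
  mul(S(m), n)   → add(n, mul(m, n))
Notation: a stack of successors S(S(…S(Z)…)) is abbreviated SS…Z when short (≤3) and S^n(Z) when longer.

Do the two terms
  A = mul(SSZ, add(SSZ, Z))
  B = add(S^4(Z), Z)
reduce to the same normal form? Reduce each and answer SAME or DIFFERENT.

Term A:
  start: mul(SSZ, add(SSZ, Z))
  [1] add(add(SSZ, Z), mul(SZ, add(SSZ, Z)))
  [2] add(S(add(SZ, Z)), mul(SZ, add(SSZ, Z)))
  [3] S(add(add(SZ, Z), mul(SZ, add(SSZ, Z))))
  [4] S(add(S(add(Z, Z)), mul(SZ, add(SSZ, Z))))
  [5] S(S(add(add(Z, Z), mul(SZ, add(SSZ, Z)))))
  [6] S(S(add(Z, mul(SZ, add(SSZ, Z)))))
  [7] S(S(mul(SZ, add(SSZ, Z))))
  [8] S(S(add(add(SSZ, Z), mul(Z, add(SSZ, Z)))))
  [9] S(S(add(S(add(SZ, Z)), mul(Z, add(SSZ, Z)))))
  [10] S(S(S(add(add(SZ, Z), mul(Z, add(SSZ, Z))))))
  [11] S(S(S(add(S(add(Z, Z)), mul(Z, add(SSZ, Z))))))
  [12] S(S(S(S(add(add(Z, Z), mul(Z, add(SSZ, Z)))))))
  [13] S(S(S(S(add(Z, mul(Z, add(SSZ, Z)))))))
  [14] S(S(S(S(mul(Z, add(SSZ, Z))))))
  [15] S^4(Z)

Term B:
  start: add(S^4(Z), Z)
  [1] S(add(SSSZ, Z))
  [2] S(S(add(SSZ, Z)))
  [3] S(S(S(add(SZ, Z))))
  [4] S(S(S(S(add(Z, Z)))))
  [5] S^4(Z)

Answer: SAME — A ⇓ S^4(Z), B ⇓ S^4(Z)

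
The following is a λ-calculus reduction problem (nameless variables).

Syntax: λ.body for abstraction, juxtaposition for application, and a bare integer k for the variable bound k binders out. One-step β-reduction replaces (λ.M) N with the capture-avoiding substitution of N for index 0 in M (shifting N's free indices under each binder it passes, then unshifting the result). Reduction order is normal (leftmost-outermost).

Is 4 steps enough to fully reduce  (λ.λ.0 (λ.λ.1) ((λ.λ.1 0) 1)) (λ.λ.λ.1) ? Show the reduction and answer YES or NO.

Answer: YES — reaches normal form λ.0 (λ.λ.1) (λ.λ.λ.1) in 3 ≤ 4 steps

Derivation:
  start: (λ.λ.0 (λ.λ.1) ((λ.λ.1 0) 1)) (λ.λ.λ.1)
  step 1: λ.0 (λ.λ.1) ((λ.λ.1 0) (λ.λ.λ.1))
  step 2: λ.0 (λ.λ.1) (λ.(λ.λ.λ.1) 0)
  step 3: λ.0 (λ.λ.1) (λ.λ.λ.1)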